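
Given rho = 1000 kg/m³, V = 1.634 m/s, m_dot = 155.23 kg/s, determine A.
Formula: \dot{m} = \rho A V
Substituting knowns: 155.23 = 1000·A·1.634
Solving for A: A = 155.23/(1000·1.634) = 0.095 m²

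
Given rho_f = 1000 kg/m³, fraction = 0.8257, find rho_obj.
Formula: f_{sub} = \frac{\rho_{obj}}{\rho_f}
Substituting knowns: 0.8257 = rho_obj/1000
Solving for rho_obj: rho_obj = 0.8257·1000 = 825.7 kg/m³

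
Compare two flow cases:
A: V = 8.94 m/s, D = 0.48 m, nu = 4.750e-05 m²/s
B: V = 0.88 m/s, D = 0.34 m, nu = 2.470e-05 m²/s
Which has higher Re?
Re(A) = 90341, Re(B) = 12113. Answer: A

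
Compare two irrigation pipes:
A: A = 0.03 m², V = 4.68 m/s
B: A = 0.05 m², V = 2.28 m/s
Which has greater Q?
Q(A) = 140.4 L/s, Q(B) = 114 L/s. Answer: A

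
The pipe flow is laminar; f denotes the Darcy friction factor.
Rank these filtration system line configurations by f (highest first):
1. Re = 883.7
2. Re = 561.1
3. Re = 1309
Case 1: f = 0.07242
Case 2: f = 0.1141
Case 3: f = 0.04889
Ranking (highest first): 2, 1, 3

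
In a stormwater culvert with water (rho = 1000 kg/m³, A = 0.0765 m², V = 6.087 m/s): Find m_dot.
Formula: \dot{m} = \rho A V
m_dot = 1000·0.0765·6.087 = 465.7 kg/s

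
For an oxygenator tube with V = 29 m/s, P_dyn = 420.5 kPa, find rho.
Formula: P_{dyn} = \frac{1}{2} \rho V^2
Substituting knowns: 420.5 = 0.5·rho·29²/1000
Solving for rho: rho = 2·(420.5·1000)/29² = 1000 kg/m³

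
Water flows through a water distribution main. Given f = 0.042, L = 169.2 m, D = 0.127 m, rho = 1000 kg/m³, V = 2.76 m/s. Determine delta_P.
Formula: \Delta P = f \frac{L}{D} \frac{\rho V^2}{2}
delta_P = 0.042·(169.2/0.127)·0.5·1000·2.76²/1000 = 213.1 kPa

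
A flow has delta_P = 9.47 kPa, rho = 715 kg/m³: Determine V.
Formula: V = \sqrt{\frac{2 \Delta P}{\rho}}
V = √(2·(9.47·1000)/715) = 5.147 m/s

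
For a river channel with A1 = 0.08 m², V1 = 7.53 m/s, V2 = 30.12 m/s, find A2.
Formula: V_2 = \frac{A_1 V_1}{A_2}
Substituting knowns: 30.12 = 0.08·7.53/A2
Solving for A2: A2 = 0.08·7.53/30.12 = 0.02 m²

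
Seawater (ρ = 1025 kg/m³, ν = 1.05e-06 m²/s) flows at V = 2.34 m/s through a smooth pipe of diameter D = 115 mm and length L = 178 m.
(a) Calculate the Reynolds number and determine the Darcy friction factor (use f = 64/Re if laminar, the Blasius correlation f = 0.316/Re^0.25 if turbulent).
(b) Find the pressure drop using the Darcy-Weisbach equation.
(a) Re = V·D/ν = 2.34·0.115/1.05e-06 = 256290 → turbulent (Re > 4000); f = 0.316/Re^0.25 = 0.316/256290^0.25 = 0.014044 (Blasius is strictly valid for Re ≲ 1e5; used here as the smooth-pipe estimate the problem specifies)
(b) Darcy-Weisbach: ΔP = f·(L/D)·½ρV²/1000 = 0.014044·(178/0.115)·½·1025·2.34²/1000 = 61 kPa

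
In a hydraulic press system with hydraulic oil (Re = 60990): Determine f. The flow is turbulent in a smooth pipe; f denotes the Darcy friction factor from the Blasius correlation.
Formula: f = \frac{0.316}{Re^{0.25}}
f = 0.316/60990^0.25 = 0.02011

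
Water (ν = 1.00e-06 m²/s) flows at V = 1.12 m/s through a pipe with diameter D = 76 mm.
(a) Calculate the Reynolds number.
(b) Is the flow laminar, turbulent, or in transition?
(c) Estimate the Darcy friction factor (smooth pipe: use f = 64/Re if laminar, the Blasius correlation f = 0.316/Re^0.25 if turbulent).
(a) Re = V·D/ν = 1.12·0.076/1.00e-06 = 85120
(b) Flow regime: turbulent (Re > 4000)
(c) Friction factor: f = 0.316/Re^0.25 = 0.316/85120^0.25 = 0.0185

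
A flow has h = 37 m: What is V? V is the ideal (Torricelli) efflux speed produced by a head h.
Formula: V = \sqrt{2 g h}
V = √(2·9.81·37) = 26.94 m/s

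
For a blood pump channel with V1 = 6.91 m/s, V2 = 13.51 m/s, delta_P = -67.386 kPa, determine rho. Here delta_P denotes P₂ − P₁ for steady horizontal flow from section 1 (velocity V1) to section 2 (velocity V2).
Formula: \Delta P = \frac{1}{2} \rho (V_1^2 - V_2^2)
Substituting knowns: -67.386 = 0.5·rho·(6.91² − 13.51²)/1000
Solving for rho: rho = 2·(-67.386·1000)/(6.91² − 13.51²) = 1000 kg/m³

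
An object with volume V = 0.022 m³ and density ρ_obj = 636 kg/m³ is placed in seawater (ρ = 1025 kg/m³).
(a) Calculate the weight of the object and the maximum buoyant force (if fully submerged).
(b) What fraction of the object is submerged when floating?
(a) W=rho_obj*g*V=636*9.81*0.022=137.3 N; F_B(max)=rho*g*V=1025*9.81*0.022=221.2 N
(b) Floating fraction=rho_obj/rho=636/1025=0.620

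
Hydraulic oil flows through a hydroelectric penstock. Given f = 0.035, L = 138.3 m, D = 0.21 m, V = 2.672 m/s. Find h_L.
Formula: h_L = f \frac{L}{D} \frac{V^2}{2g}
h_L = 0.035·(138.3/0.21)·2.672²/(2·9.81) = 8.388 m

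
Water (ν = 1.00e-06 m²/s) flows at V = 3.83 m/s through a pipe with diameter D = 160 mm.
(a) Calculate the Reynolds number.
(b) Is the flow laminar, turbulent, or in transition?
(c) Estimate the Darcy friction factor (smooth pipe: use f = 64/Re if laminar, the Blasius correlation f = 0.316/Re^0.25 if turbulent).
(a) Re = V·D/ν = 3.83·0.16/1.00e-06 = 612800
(b) Flow regime: turbulent (Re > 4000)
(c) Friction factor: f = 0.316/Re^0.25 = 0.316/612800^0.25 = 0.01129 (Blasius is strictly valid for Re ≲ 1e5; used here as the smooth-pipe estimate the problem specifies)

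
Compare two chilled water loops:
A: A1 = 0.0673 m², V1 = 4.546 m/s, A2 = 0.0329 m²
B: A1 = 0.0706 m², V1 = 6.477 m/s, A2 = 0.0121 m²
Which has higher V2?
V2(A) = 9.299 m/s, V2(B) = 37.79 m/s. Answer: B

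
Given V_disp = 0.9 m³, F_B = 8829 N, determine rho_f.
Formula: F_B = \rho_f g V_{disp}
Substituting knowns: 8829 = rho_f·9.81·0.9
Solving for rho_f: rho_f = 8829/(9.81·0.9) = 1000 kg/m³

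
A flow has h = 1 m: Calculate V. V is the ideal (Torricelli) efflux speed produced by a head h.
Formula: V = \sqrt{2 g h}
V = √(2·9.81·1) = 4.429 m/s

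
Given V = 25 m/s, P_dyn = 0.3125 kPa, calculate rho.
Formula: P_{dyn} = \frac{1}{2} \rho V^2
Substituting knowns: 0.3125 = 0.5·rho·25²/1000
Solving for rho: rho = 2·(0.3125·1000)/25² = 1 kg/m³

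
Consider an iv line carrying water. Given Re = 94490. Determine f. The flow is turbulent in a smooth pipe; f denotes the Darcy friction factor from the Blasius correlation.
Formula: f = \frac{0.316}{Re^{0.25}}
f = 0.316/94490^0.25 = 0.01802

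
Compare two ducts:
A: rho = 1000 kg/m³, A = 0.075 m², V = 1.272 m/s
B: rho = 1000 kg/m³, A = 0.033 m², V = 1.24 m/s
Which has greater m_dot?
m_dot(A) = 95.4 kg/s, m_dot(B) = 40.92 kg/s. Answer: A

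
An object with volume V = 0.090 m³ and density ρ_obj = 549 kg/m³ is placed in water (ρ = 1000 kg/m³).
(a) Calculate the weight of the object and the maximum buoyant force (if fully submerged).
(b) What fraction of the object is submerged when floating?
(a) W=rho_obj*g*V=549*9.81*0.090=484.7 N; F_B(max)=rho*g*V=1000*9.81*0.090=882.9 N
(b) Floating fraction=rho_obj/rho=549/1000=0.549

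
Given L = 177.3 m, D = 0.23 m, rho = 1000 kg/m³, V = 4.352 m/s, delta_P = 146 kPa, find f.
Formula: \Delta P = f \frac{L}{D} \frac{\rho V^2}{2}
Substituting knowns: 146 = f·(177.3/0.23)·0.5·1000·4.352²/1000
Solving for f: f = (146·1000)/((177.3/0.23)·0.5·1000·4.352²) = 0.02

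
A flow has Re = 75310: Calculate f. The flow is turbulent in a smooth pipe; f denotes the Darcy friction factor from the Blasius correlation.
Formula: f = \frac{0.316}{Re^{0.25}}
f = 0.316/75310^0.25 = 0.01908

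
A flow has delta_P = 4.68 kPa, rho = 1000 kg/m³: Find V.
Formula: V = \sqrt{\frac{2 \Delta P}{\rho}}
V = √(2·(4.68·1000)/1000) = 3.059 m/s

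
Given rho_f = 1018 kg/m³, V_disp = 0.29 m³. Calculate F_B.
Formula: F_B = \rho_f g V_{disp}
F_B = 1018·9.81·0.29 = 2896 N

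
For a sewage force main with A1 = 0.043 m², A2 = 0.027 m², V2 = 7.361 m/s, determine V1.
Formula: V_2 = \frac{A_1 V_1}{A_2}
Substituting knowns: 7.361 = 0.043·V1/0.027
Solving for V1: V1 = 7.361·0.027/0.043 = 4.622 m/s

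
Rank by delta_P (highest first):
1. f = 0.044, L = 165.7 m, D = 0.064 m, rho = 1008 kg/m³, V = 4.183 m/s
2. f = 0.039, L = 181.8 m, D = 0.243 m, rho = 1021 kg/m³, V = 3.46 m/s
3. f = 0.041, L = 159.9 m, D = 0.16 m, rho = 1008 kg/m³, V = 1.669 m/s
Case 1: delta_P = 1005 kPa
Case 2: delta_P = 178.3 kPa
Case 3: delta_P = 57.52 kPa
Ranking (highest first): 1, 2, 3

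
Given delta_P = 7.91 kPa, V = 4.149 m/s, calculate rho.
Formula: V = \sqrt{\frac{2 \Delta P}{\rho}}
Substituting knowns: 4.149 = √(2·(7.91·1000)/rho)
Solving for rho: rho = 2·(7.91·1000)/4.149² = 919 kg/m³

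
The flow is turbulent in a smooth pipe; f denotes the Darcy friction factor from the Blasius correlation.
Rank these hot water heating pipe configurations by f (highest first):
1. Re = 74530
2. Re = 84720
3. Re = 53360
Case 1: f = 0.01913
Case 2: f = 0.01852
Case 3: f = 0.02079
Ranking (highest first): 3, 1, 2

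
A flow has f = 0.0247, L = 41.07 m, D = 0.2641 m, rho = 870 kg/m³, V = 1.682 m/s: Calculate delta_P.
Formula: \Delta P = f \frac{L}{D} \frac{\rho V^2}{2}
delta_P = 0.0247·(41.07/0.2641)·0.5·870·1.682²/1000 = 4.727 kPa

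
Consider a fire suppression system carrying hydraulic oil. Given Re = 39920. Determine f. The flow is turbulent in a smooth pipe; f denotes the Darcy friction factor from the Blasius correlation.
Formula: f = \frac{0.316}{Re^{0.25}}
f = 0.316/39920^0.25 = 0.02236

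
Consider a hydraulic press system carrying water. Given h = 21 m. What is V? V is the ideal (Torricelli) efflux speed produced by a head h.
Formula: V = \sqrt{2 g h}
V = √(2·9.81·21) = 20.3 m/s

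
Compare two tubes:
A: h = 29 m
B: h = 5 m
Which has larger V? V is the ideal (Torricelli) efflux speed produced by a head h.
V(A) = 23.85 m/s, V(B) = 9.905 m/s. Answer: A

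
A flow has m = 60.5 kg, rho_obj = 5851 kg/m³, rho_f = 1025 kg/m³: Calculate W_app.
Formula: W_{app} = mg\left(1 - \frac{\rho_f}{\rho_{obj}}\right)
W_app = 60.5·9.81·(1 − 1025/5851) = 489.5 N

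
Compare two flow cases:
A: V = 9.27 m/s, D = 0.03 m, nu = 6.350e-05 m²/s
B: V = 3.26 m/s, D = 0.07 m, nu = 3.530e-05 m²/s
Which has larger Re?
Re(A) = 4380, Re(B) = 6465. Answer: B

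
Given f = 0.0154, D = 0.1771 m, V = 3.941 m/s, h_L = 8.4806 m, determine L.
Formula: h_L = f \frac{L}{D} \frac{V^2}{2g}
Substituting knowns: 8.4806 = 0.0154·(L/0.1771)·3.941²/(2·9.81)
Solving for L: L = 8.4806·2·9.81·0.1771/(0.0154·3.941²) = 123.2 m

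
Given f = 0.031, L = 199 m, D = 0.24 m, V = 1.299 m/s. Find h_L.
Formula: h_L = f \frac{L}{D} \frac{V^2}{2g}
h_L = 0.031·(199/0.24)·1.299²/(2·9.81) = 2.211 m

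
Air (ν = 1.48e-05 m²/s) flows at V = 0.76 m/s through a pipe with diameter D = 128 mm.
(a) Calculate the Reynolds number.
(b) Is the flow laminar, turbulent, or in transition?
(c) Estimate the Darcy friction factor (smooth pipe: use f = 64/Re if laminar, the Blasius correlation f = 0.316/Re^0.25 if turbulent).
(a) Re = V·D/ν = 0.76·0.128/1.48e-05 = 6573
(b) Flow regime: turbulent (Re > 4000)
(c) Friction factor: f = 0.316/Re^0.25 = 0.316/6573^0.25 = 0.0351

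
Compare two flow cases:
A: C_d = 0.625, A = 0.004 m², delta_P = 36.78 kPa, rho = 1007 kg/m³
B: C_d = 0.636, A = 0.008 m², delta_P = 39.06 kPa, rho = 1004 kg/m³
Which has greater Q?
Q(A) = 21.37 L/s, Q(B) = 44.88 L/s. Answer: B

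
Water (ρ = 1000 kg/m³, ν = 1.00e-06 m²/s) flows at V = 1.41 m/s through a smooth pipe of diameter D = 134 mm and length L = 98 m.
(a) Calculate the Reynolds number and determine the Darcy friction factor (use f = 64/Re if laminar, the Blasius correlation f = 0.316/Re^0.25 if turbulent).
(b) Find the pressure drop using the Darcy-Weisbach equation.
(a) Re = V·D/ν = 1.41·0.134/1.00e-06 = 188940 → turbulent (Re > 4000); f = 0.316/Re^0.25 = 0.316/188940^0.25 = 0.015157 (Blasius is strictly valid for Re ≲ 1e5; used here as the smooth-pipe estimate the problem specifies)
(b) Darcy-Weisbach: ΔP = f·(L/D)·½ρV²/1000 = 0.015157·(98/0.134)·½·1000·1.41²/1000 = 11.02 kPa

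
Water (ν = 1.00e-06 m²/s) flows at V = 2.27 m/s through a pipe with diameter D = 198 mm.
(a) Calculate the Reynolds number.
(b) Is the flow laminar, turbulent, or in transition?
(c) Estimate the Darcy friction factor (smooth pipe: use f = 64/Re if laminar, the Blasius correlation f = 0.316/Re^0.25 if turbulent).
(a) Re = V·D/ν = 2.27·0.198/1.00e-06 = 449460
(b) Flow regime: turbulent (Re > 4000)
(c) Friction factor: f = 0.316/Re^0.25 = 0.316/449460^0.25 = 0.0122 (Blasius is strictly valid for Re ≲ 1e5; used here as the smooth-pipe estimate the problem specifies)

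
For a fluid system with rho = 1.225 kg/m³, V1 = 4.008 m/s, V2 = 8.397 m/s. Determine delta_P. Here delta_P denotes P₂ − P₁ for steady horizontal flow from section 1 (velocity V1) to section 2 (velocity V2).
Formula: \Delta P = \frac{1}{2} \rho (V_1^2 - V_2^2)
delta_P = 0.5·1.225·(4.008² − 8.397²)/1000 = -0.03335 kPa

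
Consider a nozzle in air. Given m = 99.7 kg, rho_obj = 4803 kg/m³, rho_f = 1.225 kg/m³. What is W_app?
Formula: W_{app} = mg\left(1 - \frac{\rho_f}{\rho_{obj}}\right)
W_app = 99.7·9.81·(1 − 1.225/4803) = 977.8 N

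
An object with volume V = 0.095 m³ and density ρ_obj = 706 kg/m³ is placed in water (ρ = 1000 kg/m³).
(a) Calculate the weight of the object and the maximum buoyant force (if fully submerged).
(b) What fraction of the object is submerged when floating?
(a) W=rho_obj*g*V=706*9.81*0.095=658.0 N; F_B(max)=rho*g*V=1000*9.81*0.095=932.0 N
(b) Floating fraction=rho_obj/rho=706/1000=0.706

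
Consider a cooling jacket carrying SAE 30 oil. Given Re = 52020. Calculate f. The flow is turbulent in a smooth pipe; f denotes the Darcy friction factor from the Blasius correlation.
Formula: f = \frac{0.316}{Re^{0.25}}
f = 0.316/52020^0.25 = 0.02092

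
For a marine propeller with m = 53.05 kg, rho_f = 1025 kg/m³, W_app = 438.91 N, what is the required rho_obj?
Formula: W_{app} = mg\left(1 - \frac{\rho_f}{\rho_{obj}}\right)
Substituting knowns: 438.91 = 53.05·9.81·(1 − 1025/rho_obj)
Solving for rho_obj: rho_obj = 1025/(1 − 438.91/(53.05·9.81)) = 6544 kg/m³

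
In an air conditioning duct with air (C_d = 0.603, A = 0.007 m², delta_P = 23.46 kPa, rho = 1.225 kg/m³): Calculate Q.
Formula: Q = C_d A \sqrt{\frac{2 \Delta P}{\rho}}
Q = 0.603·0.007·√(2·(23.46·1000)/1.225)·1000 = 826.1 L/s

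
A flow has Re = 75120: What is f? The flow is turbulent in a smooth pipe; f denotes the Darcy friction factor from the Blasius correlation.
Formula: f = \frac{0.316}{Re^{0.25}}
f = 0.316/75120^0.25 = 0.01909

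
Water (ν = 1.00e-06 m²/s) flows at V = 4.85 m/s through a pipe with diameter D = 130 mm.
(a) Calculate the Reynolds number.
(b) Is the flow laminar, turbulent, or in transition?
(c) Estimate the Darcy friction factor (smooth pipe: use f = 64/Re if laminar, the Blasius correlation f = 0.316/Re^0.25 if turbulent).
(a) Re = V·D/ν = 4.85·0.13/1.00e-06 = 630500
(b) Flow regime: turbulent (Re > 4000)
(c) Friction factor: f = 0.316/Re^0.25 = 0.316/630500^0.25 = 0.01121 (Blasius is strictly valid for Re ≲ 1e5; used here as the smooth-pipe estimate the problem specifies)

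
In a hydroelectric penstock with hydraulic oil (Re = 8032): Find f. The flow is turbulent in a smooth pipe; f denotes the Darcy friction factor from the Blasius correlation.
Formula: f = \frac{0.316}{Re^{0.25}}
f = 0.316/8032^0.25 = 0.03338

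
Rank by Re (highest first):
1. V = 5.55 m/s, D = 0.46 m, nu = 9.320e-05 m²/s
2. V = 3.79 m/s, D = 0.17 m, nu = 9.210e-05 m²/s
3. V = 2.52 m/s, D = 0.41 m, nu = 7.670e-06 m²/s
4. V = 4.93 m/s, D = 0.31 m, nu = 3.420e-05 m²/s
Case 1: Re = 27393
Case 2: Re = 6996
Case 3: Re = 134707
Case 4: Re = 44687
Ranking (highest first): 3, 4, 1, 2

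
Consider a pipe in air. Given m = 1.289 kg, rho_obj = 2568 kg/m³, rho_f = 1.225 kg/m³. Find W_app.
Formula: W_{app} = mg\left(1 - \frac{\rho_f}{\rho_{obj}}\right)
W_app = 1.289·9.81·(1 − 1.225/2568) = 12.64 N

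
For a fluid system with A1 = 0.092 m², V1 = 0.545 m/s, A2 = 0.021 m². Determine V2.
Formula: V_2 = \frac{A_1 V_1}{A_2}
V2 = 0.092·0.545/0.021 = 2.388 m/s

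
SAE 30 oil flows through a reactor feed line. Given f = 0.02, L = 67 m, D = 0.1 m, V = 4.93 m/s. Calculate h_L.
Formula: h_L = f \frac{L}{D} \frac{V^2}{2g}
h_L = 0.02·(67/0.1)·4.93²/(2·9.81) = 16.6 m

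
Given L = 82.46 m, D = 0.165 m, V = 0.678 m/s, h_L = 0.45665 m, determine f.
Formula: h_L = f \frac{L}{D} \frac{V^2}{2g}
Substituting knowns: 0.45665 = f·(82.46/0.165)·0.678²/(2·9.81)
Solving for f: f = 0.45665·2·9.81/((82.46/0.165)·0.678²) = 0.039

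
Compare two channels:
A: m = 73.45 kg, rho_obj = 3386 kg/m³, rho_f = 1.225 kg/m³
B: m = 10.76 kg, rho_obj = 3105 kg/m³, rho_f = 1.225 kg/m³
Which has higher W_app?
W_app(A) = 720.3 N, W_app(B) = 105.5 N. Answer: A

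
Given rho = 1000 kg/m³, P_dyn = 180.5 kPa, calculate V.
Formula: P_{dyn} = \frac{1}{2} \rho V^2
Substituting knowns: 180.5 = 0.5·1000·V²/1000
Solving for V: V = √(2·(180.5·1000)/1000) = 19 m/s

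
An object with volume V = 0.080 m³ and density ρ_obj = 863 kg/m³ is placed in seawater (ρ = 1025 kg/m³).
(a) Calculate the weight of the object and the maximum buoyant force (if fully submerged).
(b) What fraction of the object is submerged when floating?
(a) W=rho_obj*g*V=863*9.81*0.080=677.3 N; F_B(max)=rho*g*V=1025*9.81*0.080=804.4 N
(b) Floating fraction=rho_obj/rho=863/1025=0.842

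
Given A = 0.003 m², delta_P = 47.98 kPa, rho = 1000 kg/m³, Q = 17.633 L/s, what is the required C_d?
Formula: Q = C_d A \sqrt{\frac{2 \Delta P}{\rho}}
Substituting knowns: 17.633 = C_d·0.003·√(2·(47.98·1000)/1000)·1000
Solving for C_d: C_d = (17.633/1000)/(0.003·√(2·(47.98·1000)/1000)) = 0.6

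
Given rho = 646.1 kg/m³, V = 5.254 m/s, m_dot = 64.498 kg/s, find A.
Formula: \dot{m} = \rho A V
Substituting knowns: 64.498 = 646.1·A·5.254
Solving for A: A = 64.498/(646.1·5.254) = 0.019 m²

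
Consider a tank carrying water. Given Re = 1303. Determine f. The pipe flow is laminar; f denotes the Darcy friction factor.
Formula: f = \frac{64}{Re}
f = 64/1303 = 0.04912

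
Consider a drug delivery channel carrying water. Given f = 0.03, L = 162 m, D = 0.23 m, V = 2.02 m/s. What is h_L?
Formula: h_L = f \frac{L}{D} \frac{V^2}{2g}
h_L = 0.03·(162/0.23)·2.02²/(2·9.81) = 4.395 m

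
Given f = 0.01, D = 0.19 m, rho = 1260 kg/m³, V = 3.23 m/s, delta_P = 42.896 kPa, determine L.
Formula: \Delta P = f \frac{L}{D} \frac{\rho V^2}{2}
Substituting knowns: 42.896 = 0.01·(L/0.19)·0.5·1260·3.23²/1000
Solving for L: L = (42.896·1000)·0.19/(0.01·0.5·1260·3.23²) = 124 m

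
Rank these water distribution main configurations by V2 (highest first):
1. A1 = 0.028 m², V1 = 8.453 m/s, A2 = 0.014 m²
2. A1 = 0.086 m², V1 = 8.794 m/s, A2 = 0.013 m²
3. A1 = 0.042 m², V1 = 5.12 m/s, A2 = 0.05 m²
Case 1: V2 = 16.91 m/s
Case 2: V2 = 58.18 m/s
Case 3: V2 = 4.301 m/s
Ranking (highest first): 2, 1, 3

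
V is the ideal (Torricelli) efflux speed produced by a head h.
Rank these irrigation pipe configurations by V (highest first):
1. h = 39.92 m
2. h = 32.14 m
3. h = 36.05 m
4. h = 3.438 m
Case 1: V = 27.99 m/s
Case 2: V = 25.11 m/s
Case 3: V = 26.6 m/s
Case 4: V = 8.213 m/s
Ranking (highest first): 1, 3, 2, 4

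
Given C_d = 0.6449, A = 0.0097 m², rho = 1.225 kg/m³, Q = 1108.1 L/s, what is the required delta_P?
Formula: Q = C_d A \sqrt{\frac{2 \Delta P}{\rho}}
Substituting knowns: 1108.1 = 0.6449·0.0097·√(2·(delta_P·1000)/1.225)·1000
Solving for delta_P: delta_P = ((1108.1/1000)/(0.6449·0.0097))²·1.225/2/1000 = 19.22 kPa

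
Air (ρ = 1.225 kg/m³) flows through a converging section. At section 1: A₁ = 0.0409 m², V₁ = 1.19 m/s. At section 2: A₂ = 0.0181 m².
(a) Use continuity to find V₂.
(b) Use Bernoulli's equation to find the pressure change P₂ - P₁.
(a) Continuity: A₁V₁=A₂V₂ -> V₂=A₁V₁/A₂=0.0409*1.19/0.0181=2.69 m/s
(b) Bernoulli: P₂-P₁=0.5*rho*(V₁^2-V₂^2)/1000=0.5*1.225*(1.19^2-2.69^2)/1000=-0.003565 kPa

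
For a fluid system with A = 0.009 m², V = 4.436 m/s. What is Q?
Formula: Q = A V
Q = 0.009·4.436·1000 = 39.92 L/s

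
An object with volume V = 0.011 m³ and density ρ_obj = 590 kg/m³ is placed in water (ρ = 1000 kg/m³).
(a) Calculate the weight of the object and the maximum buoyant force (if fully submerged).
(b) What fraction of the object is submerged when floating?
(a) W=rho_obj*g*V=590*9.81*0.011=63.7 N; F_B(max)=rho*g*V=1000*9.81*0.011=107.9 N
(b) Floating fraction=rho_obj/rho=590/1000=0.590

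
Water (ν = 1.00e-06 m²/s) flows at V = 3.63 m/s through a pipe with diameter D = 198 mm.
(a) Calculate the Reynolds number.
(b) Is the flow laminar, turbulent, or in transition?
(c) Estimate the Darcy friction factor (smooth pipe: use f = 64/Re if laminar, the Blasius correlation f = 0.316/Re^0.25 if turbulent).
(a) Re = V·D/ν = 3.63·0.198/1.00e-06 = 718740
(b) Flow regime: turbulent (Re > 4000)
(c) Friction factor: f = 0.316/Re^0.25 = 0.316/718740^0.25 = 0.01085 (Blasius is strictly valid for Re ≲ 1e5; used here as the smooth-pipe estimate the problem specifies)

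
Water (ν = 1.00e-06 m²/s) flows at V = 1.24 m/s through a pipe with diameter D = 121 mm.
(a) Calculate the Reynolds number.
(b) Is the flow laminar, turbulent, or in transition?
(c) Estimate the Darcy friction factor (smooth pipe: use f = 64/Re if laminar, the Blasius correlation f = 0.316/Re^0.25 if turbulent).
(a) Re = V·D/ν = 1.24·0.121/1.00e-06 = 150040
(b) Flow regime: turbulent (Re > 4000)
(c) Friction factor: f = 0.316/Re^0.25 = 0.316/150040^0.25 = 0.01606 (Blasius is strictly valid for Re ≲ 1e5; used here as the smooth-pipe estimate the problem specifies)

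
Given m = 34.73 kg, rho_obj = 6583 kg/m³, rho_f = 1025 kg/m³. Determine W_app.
Formula: W_{app} = mg\left(1 - \frac{\rho_f}{\rho_{obj}}\right)
W_app = 34.73·9.81·(1 − 1025/6583) = 287.7 N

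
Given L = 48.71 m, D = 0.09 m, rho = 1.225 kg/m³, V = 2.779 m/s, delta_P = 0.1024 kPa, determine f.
Formula: \Delta P = f \frac{L}{D} \frac{\rho V^2}{2}
Substituting knowns: 0.1024 = f·(48.71/0.09)·0.5·1.225·2.779²/1000
Solving for f: f = (0.1024·1000)/((48.71/0.09)·0.5·1.225·2.779²) = 0.04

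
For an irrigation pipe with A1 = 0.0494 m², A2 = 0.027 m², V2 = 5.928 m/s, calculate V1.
Formula: V_2 = \frac{A_1 V_1}{A_2}
Substituting knowns: 5.928 = 0.0494·V1/0.027
Solving for V1: V1 = 5.928·0.027/0.0494 = 3.24 m/s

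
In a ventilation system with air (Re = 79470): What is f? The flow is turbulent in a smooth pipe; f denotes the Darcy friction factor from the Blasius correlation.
Formula: f = \frac{0.316}{Re^{0.25}}
f = 0.316/79470^0.25 = 0.01882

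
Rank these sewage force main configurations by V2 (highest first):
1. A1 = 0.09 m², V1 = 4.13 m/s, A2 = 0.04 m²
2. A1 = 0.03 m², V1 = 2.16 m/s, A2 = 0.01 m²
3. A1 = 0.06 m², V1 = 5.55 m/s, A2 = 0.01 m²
Case 1: V2 = 9.292 m/s
Case 2: V2 = 6.48 m/s
Case 3: V2 = 33.3 m/s
Ranking (highest first): 3, 1, 2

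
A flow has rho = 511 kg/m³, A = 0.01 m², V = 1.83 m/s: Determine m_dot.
Formula: \dot{m} = \rho A V
m_dot = 511·0.01·1.83 = 9.351 kg/s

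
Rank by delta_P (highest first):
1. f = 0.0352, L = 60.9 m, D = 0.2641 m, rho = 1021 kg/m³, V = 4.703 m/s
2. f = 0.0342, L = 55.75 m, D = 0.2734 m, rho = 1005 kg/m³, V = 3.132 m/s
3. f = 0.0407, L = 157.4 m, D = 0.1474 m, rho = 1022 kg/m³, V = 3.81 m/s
Case 1: delta_P = 91.65 kPa
Case 2: delta_P = 34.38 kPa
Case 3: delta_P = 322.4 kPa
Ranking (highest first): 3, 1, 2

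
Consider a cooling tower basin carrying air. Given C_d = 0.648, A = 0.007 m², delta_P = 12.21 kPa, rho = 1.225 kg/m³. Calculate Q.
Formula: Q = C_d A \sqrt{\frac{2 \Delta P}{\rho}}
Q = 0.648·0.007·√(2·(12.21·1000)/1.225)·1000 = 640.4 L/s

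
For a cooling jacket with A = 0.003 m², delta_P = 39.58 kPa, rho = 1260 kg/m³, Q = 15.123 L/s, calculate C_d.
Formula: Q = C_d A \sqrt{\frac{2 \Delta P}{\rho}}
Substituting knowns: 15.123 = C_d·0.003·√(2·(39.58·1000)/1260)·1000
Solving for C_d: C_d = (15.123/1000)/(0.003·√(2·(39.58·1000)/1260)) = 0.636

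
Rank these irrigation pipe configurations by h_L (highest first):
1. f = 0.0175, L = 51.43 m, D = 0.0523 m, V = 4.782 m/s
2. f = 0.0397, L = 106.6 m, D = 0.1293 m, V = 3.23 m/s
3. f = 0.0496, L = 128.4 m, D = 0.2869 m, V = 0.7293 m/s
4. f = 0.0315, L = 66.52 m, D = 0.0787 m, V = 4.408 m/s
Case 1: h_L = 20.06 m
Case 2: h_L = 17.4 m
Case 3: h_L = 0.6018 m
Case 4: h_L = 26.37 m
Ranking (highest first): 4, 1, 2, 3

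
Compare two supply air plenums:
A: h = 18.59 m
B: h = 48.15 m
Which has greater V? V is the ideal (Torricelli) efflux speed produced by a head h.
V(A) = 19.1 m/s, V(B) = 30.74 m/s. Answer: B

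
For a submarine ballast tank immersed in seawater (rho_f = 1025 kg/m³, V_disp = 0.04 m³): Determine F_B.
Formula: F_B = \rho_f g V_{disp}
F_B = 1025·9.81·0.04 = 402.2 N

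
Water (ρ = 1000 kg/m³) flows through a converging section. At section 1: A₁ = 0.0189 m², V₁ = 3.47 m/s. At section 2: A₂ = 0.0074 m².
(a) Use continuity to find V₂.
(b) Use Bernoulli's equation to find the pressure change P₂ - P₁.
(a) Continuity: A₁V₁=A₂V₂ -> V₂=A₁V₁/A₂=0.0189*3.47/0.0074=8.86 m/s
(b) Bernoulli: P₂-P₁=0.5*rho*(V₁^2-V₂^2)/1000=0.5*1000*(3.47^2-8.86^2)/1000=-33.23 kPa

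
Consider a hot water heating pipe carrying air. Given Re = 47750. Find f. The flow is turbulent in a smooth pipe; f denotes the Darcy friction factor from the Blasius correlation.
Formula: f = \frac{0.316}{Re^{0.25}}
f = 0.316/47750^0.25 = 0.02138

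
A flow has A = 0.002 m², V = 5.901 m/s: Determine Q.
Formula: Q = A V
Q = 0.002·5.901·1000 = 11.8 L/s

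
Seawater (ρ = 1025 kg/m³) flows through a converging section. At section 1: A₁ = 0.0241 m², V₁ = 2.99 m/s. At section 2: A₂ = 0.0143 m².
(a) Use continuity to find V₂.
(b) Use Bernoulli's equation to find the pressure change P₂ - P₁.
(a) Continuity: A₁V₁=A₂V₂ -> V₂=A₁V₁/A₂=0.0241*2.99/0.0143=5.04 m/s
(b) Bernoulli: P₂-P₁=0.5*rho*(V₁^2-V₂^2)/1000=0.5*1025*(2.99^2-5.04^2)/1000=-8.437 kPa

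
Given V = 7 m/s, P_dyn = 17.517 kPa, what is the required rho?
Formula: P_{dyn} = \frac{1}{2} \rho V^2
Substituting knowns: 17.517 = 0.5·rho·7²/1000
Solving for rho: rho = 2·(17.517·1000)/7² = 715 kg/m³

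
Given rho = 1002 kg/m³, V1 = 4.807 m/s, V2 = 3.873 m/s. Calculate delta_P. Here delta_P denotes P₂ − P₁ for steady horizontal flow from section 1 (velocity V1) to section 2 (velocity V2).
Formula: \Delta P = \frac{1}{2} \rho (V_1^2 - V_2^2)
delta_P = 0.5·1002·(4.807² − 3.873²)/1000 = 4.062 kPa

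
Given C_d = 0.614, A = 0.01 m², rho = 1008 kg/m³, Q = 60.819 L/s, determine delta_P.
Formula: Q = C_d A \sqrt{\frac{2 \Delta P}{\rho}}
Substituting knowns: 60.819 = 0.614·0.01·√(2·(delta_P·1000)/1008)·1000
Solving for delta_P: delta_P = ((60.819/1000)/(0.614·0.01))²·1008/2/1000 = 49.45 kPa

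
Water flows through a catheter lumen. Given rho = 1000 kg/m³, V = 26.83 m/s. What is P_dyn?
Formula: P_{dyn} = \frac{1}{2} \rho V^2
P_dyn = 0.5·1000·26.83²/1000 = 359.9 kPa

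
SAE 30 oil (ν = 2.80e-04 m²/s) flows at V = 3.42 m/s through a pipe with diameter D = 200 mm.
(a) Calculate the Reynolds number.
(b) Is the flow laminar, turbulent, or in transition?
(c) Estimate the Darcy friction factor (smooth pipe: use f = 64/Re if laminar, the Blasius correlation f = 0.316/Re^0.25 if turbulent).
(a) Re = V·D/ν = 3.42·0.2/2.80e-04 = 2442.9
(b) Flow regime: transition (2300 ≤ Re ≤ 4000)
(c) Friction factor: f ≈ 0.04 (transitional regime, no simple correlation)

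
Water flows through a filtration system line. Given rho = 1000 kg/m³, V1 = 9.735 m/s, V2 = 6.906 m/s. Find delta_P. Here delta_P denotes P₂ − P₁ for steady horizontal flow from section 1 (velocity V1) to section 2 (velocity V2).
Formula: \Delta P = \frac{1}{2} \rho (V_1^2 - V_2^2)
delta_P = 0.5·1000·(9.735² − 6.906²)/1000 = 23.54 kPa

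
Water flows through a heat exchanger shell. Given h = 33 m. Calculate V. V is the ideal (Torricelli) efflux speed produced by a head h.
Formula: V = \sqrt{2 g h}
V = √(2·9.81·33) = 25.45 m/s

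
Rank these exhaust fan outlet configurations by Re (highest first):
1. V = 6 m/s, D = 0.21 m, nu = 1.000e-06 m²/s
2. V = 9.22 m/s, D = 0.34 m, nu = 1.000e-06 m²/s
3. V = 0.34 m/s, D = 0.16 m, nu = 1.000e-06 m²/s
Case 1: Re = 1.260e+06
Case 2: Re = 3.135e+06
Case 3: Re = 54400
Ranking (highest first): 2, 1, 3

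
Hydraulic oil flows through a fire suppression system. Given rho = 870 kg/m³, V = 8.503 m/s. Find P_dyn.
Formula: P_{dyn} = \frac{1}{2} \rho V^2
P_dyn = 0.5·870·8.503²/1000 = 31.45 kPa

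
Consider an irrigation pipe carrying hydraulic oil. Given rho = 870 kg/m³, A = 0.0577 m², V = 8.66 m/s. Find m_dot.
Formula: \dot{m} = \rho A V
m_dot = 870·0.0577·8.66 = 434.7 kg/s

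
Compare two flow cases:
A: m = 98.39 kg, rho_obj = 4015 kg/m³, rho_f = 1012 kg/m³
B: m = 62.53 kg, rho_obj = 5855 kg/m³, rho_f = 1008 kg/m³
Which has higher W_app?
W_app(A) = 721.9 N, W_app(B) = 507.8 N. Answer: A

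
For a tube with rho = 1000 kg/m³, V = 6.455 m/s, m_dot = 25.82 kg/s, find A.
Formula: \dot{m} = \rho A V
Substituting knowns: 25.82 = 1000·A·6.455
Solving for A: A = 25.82/(1000·6.455) = 0.004 m²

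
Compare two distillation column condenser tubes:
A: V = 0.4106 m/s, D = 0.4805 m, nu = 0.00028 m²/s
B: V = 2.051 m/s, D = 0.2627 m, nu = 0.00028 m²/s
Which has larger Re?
Re(A) = 704.6, Re(B) = 1924. Answer: B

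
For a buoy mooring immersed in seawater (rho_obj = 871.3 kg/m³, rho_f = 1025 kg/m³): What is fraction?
Formula: f_{sub} = \frac{\rho_{obj}}{\rho_f}
fraction = 871.3/1025 = 0.85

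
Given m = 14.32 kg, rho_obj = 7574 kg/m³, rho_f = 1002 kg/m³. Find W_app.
Formula: W_{app} = mg\left(1 - \frac{\rho_f}{\rho_{obj}}\right)
W_app = 14.32·9.81·(1 − 1002/7574) = 121.9 N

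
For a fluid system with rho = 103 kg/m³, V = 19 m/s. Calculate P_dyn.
Formula: P_{dyn} = \frac{1}{2} \rho V^2
P_dyn = 0.5·103·19²/1000 = 18.59 kPa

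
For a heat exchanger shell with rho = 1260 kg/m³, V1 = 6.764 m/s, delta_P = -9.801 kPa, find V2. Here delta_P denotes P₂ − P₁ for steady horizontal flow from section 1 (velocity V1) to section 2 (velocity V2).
Formula: \Delta P = \frac{1}{2} \rho (V_1^2 - V_2^2)
Substituting knowns: -9.801 = 0.5·1260·(6.764² − V2²)/1000
Solving for V2: V2 = √(6.764² − 2·(-9.801·1000)/1260) = 7.83 m/s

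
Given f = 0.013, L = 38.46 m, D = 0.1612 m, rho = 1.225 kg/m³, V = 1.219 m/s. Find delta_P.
Formula: \Delta P = f \frac{L}{D} \frac{\rho V^2}{2}
delta_P = 0.013·(38.46/0.1612)·0.5·1.225·1.219²/1000 = 0.002823 kPa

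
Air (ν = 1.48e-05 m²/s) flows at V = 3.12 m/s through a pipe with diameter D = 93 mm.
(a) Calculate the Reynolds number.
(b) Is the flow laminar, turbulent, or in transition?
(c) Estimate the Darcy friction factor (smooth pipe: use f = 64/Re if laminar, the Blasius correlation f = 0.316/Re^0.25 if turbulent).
(a) Re = V·D/ν = 3.12·0.093/1.48e-05 = 19605
(b) Flow regime: turbulent (Re > 4000)
(c) Friction factor: f = 0.316/Re^0.25 = 0.316/19605^0.25 = 0.02671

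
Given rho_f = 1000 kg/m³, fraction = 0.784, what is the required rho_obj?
Formula: f_{sub} = \frac{\rho_{obj}}{\rho_f}
Substituting knowns: 0.784 = rho_obj/1000
Solving for rho_obj: rho_obj = 0.784·1000 = 784 kg/m³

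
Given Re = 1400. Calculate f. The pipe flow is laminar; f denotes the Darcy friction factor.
Formula: f = \frac{64}{Re}
f = 64/1400 = 0.04571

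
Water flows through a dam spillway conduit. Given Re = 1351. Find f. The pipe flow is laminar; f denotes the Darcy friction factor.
Formula: f = \frac{64}{Re}
f = 64/1351 = 0.04737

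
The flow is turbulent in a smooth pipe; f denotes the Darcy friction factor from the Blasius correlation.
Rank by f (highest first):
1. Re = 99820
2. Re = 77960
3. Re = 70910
Case 1: f = 0.01778
Case 2: f = 0.01891
Case 3: f = 0.01936
Ranking (highest first): 3, 2, 1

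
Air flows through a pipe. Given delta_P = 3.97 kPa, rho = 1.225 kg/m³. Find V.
Formula: V = \sqrt{\frac{2 \Delta P}{\rho}}
V = √(2·(3.97·1000)/1.225) = 80.51 m/s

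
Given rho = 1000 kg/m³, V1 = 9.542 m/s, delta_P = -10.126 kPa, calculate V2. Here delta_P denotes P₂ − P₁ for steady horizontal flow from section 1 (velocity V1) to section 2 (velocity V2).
Formula: \Delta P = \frac{1}{2} \rho (V_1^2 - V_2^2)
Substituting knowns: -10.126 = 0.5·1000·(9.542² − V2²)/1000
Solving for V2: V2 = √(9.542² − 2·(-10.126·1000)/1000) = 10.55 m/s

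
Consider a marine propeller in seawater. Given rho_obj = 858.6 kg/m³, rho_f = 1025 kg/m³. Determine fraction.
Formula: f_{sub} = \frac{\rho_{obj}}{\rho_f}
fraction = 858.6/1025 = 0.8377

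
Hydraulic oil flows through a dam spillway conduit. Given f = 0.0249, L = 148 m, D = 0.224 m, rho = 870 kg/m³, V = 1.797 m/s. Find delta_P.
Formula: \Delta P = f \frac{L}{D} \frac{\rho V^2}{2}
delta_P = 0.0249·(148/0.224)·0.5·870·1.797²/1000 = 23.11 kPa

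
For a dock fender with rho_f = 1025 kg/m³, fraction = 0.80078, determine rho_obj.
Formula: f_{sub} = \frac{\rho_{obj}}{\rho_f}
Substituting knowns: 0.80078 = rho_obj/1025
Solving for rho_obj: rho_obj = 0.80078·1025 = 820.8 kg/m³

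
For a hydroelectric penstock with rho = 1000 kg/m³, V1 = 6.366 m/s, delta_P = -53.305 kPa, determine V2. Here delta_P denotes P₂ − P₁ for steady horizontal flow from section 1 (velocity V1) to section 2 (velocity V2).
Formula: \Delta P = \frac{1}{2} \rho (V_1^2 - V_2^2)
Substituting knowns: -53.305 = 0.5·1000·(6.366² − V2²)/1000
Solving for V2: V2 = √(6.366² − 2·(-53.305·1000)/1000) = 12.13 m/s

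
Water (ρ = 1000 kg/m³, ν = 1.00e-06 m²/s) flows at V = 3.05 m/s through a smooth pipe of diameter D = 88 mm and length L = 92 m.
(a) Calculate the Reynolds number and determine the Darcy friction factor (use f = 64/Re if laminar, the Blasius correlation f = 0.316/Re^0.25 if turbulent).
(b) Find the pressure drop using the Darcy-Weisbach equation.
(a) Re = V·D/ν = 3.05·0.088/1.00e-06 = 268400 → turbulent (Re > 4000); f = 0.316/Re^0.25 = 0.316/268400^0.25 = 0.013883 (Blasius is strictly valid for Re ≲ 1e5; used here as the smooth-pipe estimate the problem specifies)
(b) Darcy-Weisbach: ΔP = f·(L/D)·½ρV²/1000 = 0.013883·(92/0.088)·½·1000·3.05²/1000 = 67.51 kPa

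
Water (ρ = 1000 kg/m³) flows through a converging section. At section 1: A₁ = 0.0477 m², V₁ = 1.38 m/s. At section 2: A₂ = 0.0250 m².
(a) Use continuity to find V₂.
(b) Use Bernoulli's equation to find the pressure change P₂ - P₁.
(a) Continuity: A₁V₁=A₂V₂ -> V₂=A₁V₁/A₂=0.0477*1.38/0.0250=2.63 m/s
(b) Bernoulli: P₂-P₁=0.5*rho*(V₁^2-V₂^2)/1000=0.5*1000*(1.38^2-2.63^2)/1000=-2.506 kPa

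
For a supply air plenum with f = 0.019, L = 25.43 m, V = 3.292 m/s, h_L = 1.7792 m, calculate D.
Formula: h_L = f \frac{L}{D} \frac{V^2}{2g}
Substituting knowns: 1.7792 = 0.019·(25.43/D)·3.292²/(2·9.81)
Solving for D: D = 0.019·25.43·3.292²/(2·9.81·1.7792) = 0.15 m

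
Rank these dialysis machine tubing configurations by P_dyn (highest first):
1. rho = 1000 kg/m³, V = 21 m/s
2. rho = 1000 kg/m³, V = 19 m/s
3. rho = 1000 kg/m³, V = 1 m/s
Case 1: P_dyn = 220.5 kPa
Case 2: P_dyn = 180.5 kPa
Case 3: P_dyn = 0.5 kPa
Ranking (highest first): 1, 2, 3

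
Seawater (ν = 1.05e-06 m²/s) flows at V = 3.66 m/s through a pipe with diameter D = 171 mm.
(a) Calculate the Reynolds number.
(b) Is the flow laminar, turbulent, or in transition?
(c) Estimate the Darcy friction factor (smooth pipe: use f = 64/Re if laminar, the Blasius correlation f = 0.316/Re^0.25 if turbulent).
(a) Re = V·D/ν = 3.66·0.171/1.05e-06 = 596060
(b) Flow regime: turbulent (Re > 4000)
(c) Friction factor: f = 0.316/Re^0.25 = 0.316/596060^0.25 = 0.01137 (Blasius is strictly valid for Re ≲ 1e5; used here as the smooth-pipe estimate the problem specifies)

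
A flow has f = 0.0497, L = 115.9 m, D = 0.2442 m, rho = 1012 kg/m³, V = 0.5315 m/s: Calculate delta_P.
Formula: \Delta P = f \frac{L}{D} \frac{\rho V^2}{2}
delta_P = 0.0497·(115.9/0.2442)·0.5·1012·0.5315²/1000 = 3.372 kPa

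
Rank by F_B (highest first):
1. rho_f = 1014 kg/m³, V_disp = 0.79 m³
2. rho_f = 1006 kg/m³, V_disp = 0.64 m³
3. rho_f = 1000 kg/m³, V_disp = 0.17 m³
Case 1: F_B = 7858 N
Case 2: F_B = 6316 N
Case 3: F_B = 1668 N
Ranking (highest first): 1, 2, 3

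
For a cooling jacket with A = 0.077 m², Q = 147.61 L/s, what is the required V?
Formula: Q = A V
Substituting knowns: 147.61 = 0.077·V·1000
Solving for V: V = (147.61/1000)/0.077 = 1.917 m/s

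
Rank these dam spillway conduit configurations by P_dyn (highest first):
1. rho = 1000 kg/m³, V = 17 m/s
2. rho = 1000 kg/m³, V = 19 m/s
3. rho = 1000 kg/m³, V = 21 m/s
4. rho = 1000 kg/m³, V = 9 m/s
Case 1: P_dyn = 144.5 kPa
Case 2: P_dyn = 180.5 kPa
Case 3: P_dyn = 220.5 kPa
Case 4: P_dyn = 40.5 kPa
Ranking (highest first): 3, 2, 1, 4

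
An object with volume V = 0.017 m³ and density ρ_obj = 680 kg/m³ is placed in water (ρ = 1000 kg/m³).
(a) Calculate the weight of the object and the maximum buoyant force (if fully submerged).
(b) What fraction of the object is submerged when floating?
(a) W=rho_obj*g*V=680*9.81*0.017=113.4 N; F_B(max)=rho*g*V=1000*9.81*0.017=166.8 N
(b) Floating fraction=rho_obj/rho=680/1000=0.680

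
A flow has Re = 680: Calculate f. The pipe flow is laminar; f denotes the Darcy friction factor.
Formula: f = \frac{64}{Re}
f = 64/680 = 0.09412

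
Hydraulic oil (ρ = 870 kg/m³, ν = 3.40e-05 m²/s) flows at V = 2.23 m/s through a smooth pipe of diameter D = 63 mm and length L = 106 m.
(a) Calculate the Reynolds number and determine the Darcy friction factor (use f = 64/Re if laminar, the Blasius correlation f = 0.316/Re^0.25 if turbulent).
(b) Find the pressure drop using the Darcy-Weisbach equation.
(a) Re = V·D/ν = 2.23·0.063/3.40e-05 = 4132.1 → turbulent (Re > 4000); f = 0.316/Re^0.25 = 0.316/4132.1^0.25 = 0.039413
(b) Darcy-Weisbach: ΔP = f·(L/D)·½ρV²/1000 = 0.039413·(106/0.063)·½·870·2.23²/1000 = 143.5 kPa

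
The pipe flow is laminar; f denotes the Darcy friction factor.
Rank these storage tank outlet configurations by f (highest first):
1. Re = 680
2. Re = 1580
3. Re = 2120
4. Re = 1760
Case 1: f = 0.09412
Case 2: f = 0.04051
Case 3: f = 0.03019
Case 4: f = 0.03636
Ranking (highest first): 1, 2, 4, 3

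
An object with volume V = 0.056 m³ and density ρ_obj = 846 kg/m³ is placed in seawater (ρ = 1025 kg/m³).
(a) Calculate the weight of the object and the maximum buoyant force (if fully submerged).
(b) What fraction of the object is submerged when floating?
(a) W=rho_obj*g*V=846*9.81*0.056=464.8 N; F_B(max)=rho*g*V=1025*9.81*0.056=563.1 N
(b) Floating fraction=rho_obj/rho=846/1025=0.825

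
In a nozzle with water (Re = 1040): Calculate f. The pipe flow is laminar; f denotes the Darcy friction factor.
Formula: f = \frac{64}{Re}
f = 64/1040 = 0.06154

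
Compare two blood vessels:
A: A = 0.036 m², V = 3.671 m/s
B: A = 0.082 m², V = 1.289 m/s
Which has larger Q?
Q(A) = 132.2 L/s, Q(B) = 105.7 L/s. Answer: A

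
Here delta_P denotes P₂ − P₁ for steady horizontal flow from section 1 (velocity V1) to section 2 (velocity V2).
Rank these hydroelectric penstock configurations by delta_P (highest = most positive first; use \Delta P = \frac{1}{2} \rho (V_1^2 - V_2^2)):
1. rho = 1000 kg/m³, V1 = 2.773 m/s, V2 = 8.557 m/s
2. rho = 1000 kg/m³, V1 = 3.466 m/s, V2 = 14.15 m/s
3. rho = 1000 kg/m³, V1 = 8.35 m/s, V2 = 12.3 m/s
Case 1: delta_P = -32.77 kPa
Case 2: delta_P = -94.1 kPa
Case 3: delta_P = -40.78 kPa
Ranking (highest first): 1, 3, 2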